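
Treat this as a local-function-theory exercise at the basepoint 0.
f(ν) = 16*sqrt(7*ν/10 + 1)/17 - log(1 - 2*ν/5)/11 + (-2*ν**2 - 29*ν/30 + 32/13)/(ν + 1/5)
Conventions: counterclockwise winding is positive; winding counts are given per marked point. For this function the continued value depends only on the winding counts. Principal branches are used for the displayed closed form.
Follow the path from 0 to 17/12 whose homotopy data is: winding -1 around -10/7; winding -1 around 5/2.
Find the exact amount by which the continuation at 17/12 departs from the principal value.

Continued minus principal equals (-(8/255)*sqrt(7170)) + ((2/11)*pi)*i.

The rational part is single-valued and drops out of the difference; each branch term changes only by its own monodromy.
(16/17)*sqrt(1 - ν/(-10/7)): winding -1 is odd, the square root flips sign, contributing -2*(16/17)*sqrt(1 - (17/12)/(-10/7)) = -2*(16/17)*sqrt(239/120) = -(8/255)*sqrt(7170).
(-1/11)*log(1 - ν/(5/2)): each positive loop around 5/2 adds 2*pi*i to the log, so winding -1 contributes (-1/11)*(-1)*2*pi*i = (2/11)*pi*i.
Summing the contributions at ν = 17/12 gives (-(8/255)*sqrt(7170)) + ((2/11)*pi)*i.


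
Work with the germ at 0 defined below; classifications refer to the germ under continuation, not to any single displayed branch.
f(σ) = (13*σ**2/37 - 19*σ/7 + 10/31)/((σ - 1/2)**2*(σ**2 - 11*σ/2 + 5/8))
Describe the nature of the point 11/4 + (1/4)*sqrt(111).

The denominator factor σ**2 - 11*σ/2 + 5/8 vanishes at 11/4 + (1/4)*sqrt(111) and appears to the power 1; the numerator there equals -65745/32116 - (405/2072)*sqrt(111), nonzero, and no other factor vanishes.
Hence a pole whose order is the multiplicity, 1.

The point is a pole of order 1.


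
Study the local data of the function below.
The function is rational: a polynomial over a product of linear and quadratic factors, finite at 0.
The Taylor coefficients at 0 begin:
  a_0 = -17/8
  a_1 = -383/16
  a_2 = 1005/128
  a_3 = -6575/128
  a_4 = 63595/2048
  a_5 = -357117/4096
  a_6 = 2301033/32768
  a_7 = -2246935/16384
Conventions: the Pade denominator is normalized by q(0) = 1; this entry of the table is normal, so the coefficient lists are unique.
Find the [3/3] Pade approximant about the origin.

Taylor coefficients needed (read off): a_0 = -17/8, a_1 = -383/16, a_2 = 1005/128, a_3 = -6575/128, a_4 = 63595/2048, a_5 = -357117/4096, a_6 = 2301033/32768.
Write the denominator as Q(z) = 1 + q1*z + q2*z^2 + q3*z^3. Requiring Q*f - P = O(z^7) with deg P <= 3 kills the coefficients of z^4..z^6 in Q*f:
  z^4: a_4 + q1*a_3 + q2*a_2 + q3*a_1 = 0, i.e. 63595/2048 + (-6575/128)*q1 + (1005/128)*q2 + (-383/16)*q3 = 0.
  z^5: a_5 + q1*a_4 + q2*a_3 + q3*a_2 = 0, i.e. -357117/4096 + (63595/2048)*q1 + (-6575/128)*q2 + (1005/128)*q3 = 0.
  z^6: a_6 + q1*a_5 + q2*a_4 + q3*a_3 = 0, i.e. 2301033/32768 + (-357117/4096)*q1 + (63595/2048)*q2 + (-6575/128)*q3 = 0.
Solving this linear system: q1 = 144118469/208015410, q2 = -11453138867/8320616400, q3 = -533345689/832061640.
The numerator is Q*f truncated at degree 3: P0 = a_0 = -17/8; P1 = a_1 + q1*a_0 = -10571241247/416030820; P2 = a_2 + q1*a_1 + q2*a_0 = -3020354642/520038525; P3 = a_3 + q1*a_2 + q2*a_1 + q3*a_0 = -6040709284/520038525.

The Pade approximant has numerator coefficients [-17/8, -10571241247/416030820, -3020354642/520038525, -6040709284/520038525]; denominator coefficients [1, 144118469/208015410, -11453138867/8320616400, -533345689/832061640].


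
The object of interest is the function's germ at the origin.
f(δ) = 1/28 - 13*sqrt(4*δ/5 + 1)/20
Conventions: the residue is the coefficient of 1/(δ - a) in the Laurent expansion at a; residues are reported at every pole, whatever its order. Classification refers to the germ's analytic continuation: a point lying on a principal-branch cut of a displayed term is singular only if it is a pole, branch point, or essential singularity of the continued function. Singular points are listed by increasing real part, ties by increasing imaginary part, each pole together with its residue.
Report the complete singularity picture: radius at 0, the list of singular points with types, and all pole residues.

Radius of convergence at 0: 5/4.
At -5/4: an algebraic (square-root) branch point.

Branch term (-13/20)*sqrt(1 - δ/(-5/4)): its argument vanishes at δ = -5/4, a square-root branch point, modulus 5/4.
The radius of convergence is the smallest modulus among the singular points: 5/4.


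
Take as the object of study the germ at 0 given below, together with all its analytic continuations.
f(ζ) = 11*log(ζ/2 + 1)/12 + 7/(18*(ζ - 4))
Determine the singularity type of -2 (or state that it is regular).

The point is a logarithmic branch point.

The term (11/12)*log(1 - ζ/(-2)) has argument 1 - -2/(-2) = 0 at -2: a logarithmic (infinitely-sheeted) branch point; the remaining terms are analytic or single-valued there.


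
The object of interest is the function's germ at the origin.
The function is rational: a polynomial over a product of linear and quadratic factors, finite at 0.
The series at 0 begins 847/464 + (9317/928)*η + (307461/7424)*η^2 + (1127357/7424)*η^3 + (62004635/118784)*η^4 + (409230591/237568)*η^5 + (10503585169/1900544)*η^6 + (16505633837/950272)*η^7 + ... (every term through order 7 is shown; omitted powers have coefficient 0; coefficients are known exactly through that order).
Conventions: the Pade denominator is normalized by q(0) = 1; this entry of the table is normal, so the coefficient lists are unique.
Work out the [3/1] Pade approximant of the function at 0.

The Pade approximant has numerator coefficients [847/464, 27951/7424, 102487/14848, 1127357/118784]; denominator coefficients [1, -55/16].

Taylor coefficients needed (read off): a_0 = 847/464, a_1 = 9317/928, a_2 = 307461/7424, a_3 = 1127357/7424, a_4 = 62004635/118784.
Write the denominator as Q(η) = 1 + q1*η. Requiring Q*f - P = O(η^5) with deg P <= 3 kills the coefficients of η^4..η^4 in Q*f:
  η^4: a_4 + q1*a_3 = 0, i.e. 62004635/118784 + (1127357/7424)*q1 = 0.
Solving this linear system: q1 = -55/16.
The numerator is Q*f truncated at degree 3: P0 = a_0 = 847/464; P1 = a_1 + q1*a_0 = 27951/7424; P2 = a_2 + q1*a_1 = 102487/14848; P3 = a_3 + q1*a_2 = 1127357/118784.


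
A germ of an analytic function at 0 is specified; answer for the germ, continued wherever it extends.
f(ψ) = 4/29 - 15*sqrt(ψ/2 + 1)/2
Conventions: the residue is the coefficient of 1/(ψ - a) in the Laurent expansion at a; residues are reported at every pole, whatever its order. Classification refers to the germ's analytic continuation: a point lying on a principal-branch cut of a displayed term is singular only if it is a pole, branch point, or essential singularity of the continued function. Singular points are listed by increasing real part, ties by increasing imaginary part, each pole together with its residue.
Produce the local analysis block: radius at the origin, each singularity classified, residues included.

Branch term (-15/2)*sqrt(1 - ψ/(-2)): its argument vanishes at ψ = -2, a square-root branch point, modulus 2.
The radius of convergence is the smallest modulus among the singular points: 2.

Radius of convergence at 0: 2.
At -2: an algebraic (square-root) branch point.


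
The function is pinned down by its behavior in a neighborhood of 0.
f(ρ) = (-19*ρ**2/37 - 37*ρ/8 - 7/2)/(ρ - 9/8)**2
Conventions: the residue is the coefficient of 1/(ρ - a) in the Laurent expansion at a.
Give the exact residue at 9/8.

At the order-2 pole 9/8 set g(ρ) = (ρ - (9/8))^2*f(ρ) = -19*ρ**2/37 - 37*ρ/8 - 7/2.
Order-2 pole: residue = g'(a); g'(9/8) = -1711/296, so the residue is -1711/296.

The residue is -1711/296.


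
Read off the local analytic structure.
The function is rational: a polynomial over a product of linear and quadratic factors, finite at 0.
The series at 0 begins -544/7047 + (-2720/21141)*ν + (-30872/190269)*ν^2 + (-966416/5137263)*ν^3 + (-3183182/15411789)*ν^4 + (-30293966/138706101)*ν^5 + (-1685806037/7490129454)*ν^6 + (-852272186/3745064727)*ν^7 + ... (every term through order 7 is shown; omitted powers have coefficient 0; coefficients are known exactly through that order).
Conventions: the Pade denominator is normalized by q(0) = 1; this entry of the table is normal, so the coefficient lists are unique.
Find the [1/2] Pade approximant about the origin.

The Pade approximant has numerator coefficients [-544/7047, -95744/13889637]; denominator coefficients [1, -3109/1971, 12467/23652].

Taylor coefficients needed (read off): a_0 = -544/7047, a_1 = -2720/21141, a_2 = -30872/190269, a_3 = -966416/5137263.
Write the denominator as Q(ν) = 1 + q1*ν + q2*ν^2. Requiring Q*f - P = O(ν^4) with deg P <= 1 kills the coefficients of ν^2..ν^3 in Q*f:
  ν^2: a_2 + q1*a_1 + q2*a_0 = 0, i.e. -30872/190269 + (-2720/21141)*q1 + (-544/7047)*q2 = 0.
  ν^3: a_3 + q1*a_2 + q2*a_1 = 0, i.e. -966416/5137263 + (-30872/190269)*q1 + (-2720/21141)*q2 = 0.
Solving this linear system: q1 = -3109/1971, q2 = 12467/23652.
The numerator is Q*f truncated at degree 1: P0 = a_0 = -544/7047; P1 = a_1 + q1*a_0 = -95744/13889637.


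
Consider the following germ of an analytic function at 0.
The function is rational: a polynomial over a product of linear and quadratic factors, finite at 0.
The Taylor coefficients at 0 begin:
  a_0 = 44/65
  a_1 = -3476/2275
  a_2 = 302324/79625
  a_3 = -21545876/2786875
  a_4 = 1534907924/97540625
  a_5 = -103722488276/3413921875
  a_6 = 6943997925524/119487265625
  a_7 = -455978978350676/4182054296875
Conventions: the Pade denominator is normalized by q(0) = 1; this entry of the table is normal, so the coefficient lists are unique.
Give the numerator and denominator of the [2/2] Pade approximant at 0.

Taylor coefficients needed (read off): a_0 = 44/65, a_1 = -3476/2275, a_2 = 302324/79625, a_3 = -21545876/2786875, a_4 = 1534907924/97540625.
Write the denominator as Q(ν) = 1 + q1*ν + q2*ν^2. Requiring Q*f - P = O(ν^5) with deg P <= 2 kills the coefficients of ν^3..ν^4 in Q*f:
  ν^3: a_3 + q1*a_2 + q2*a_1 = 0, i.e. -21545876/2786875 + (302324/79625)*q1 + (-3476/2275)*q2 = 0.
  ν^4: a_4 + q1*a_3 + q2*a_2 = 0, i.e. 1534907924/97540625 + (-21545876/2786875)*q1 + (302324/79625)*q2 = 0.
Solving this linear system: q1 = 4141/2030, q2 = 93/10150.
The numerator is Q*f truncated at degree 2: P0 = a_0 = 44/65; P1 = a_1 + q1*a_0 = -1386/9425; P2 = a_2 + q1*a_1 + q2*a_0 = 6468/9425.

The Pade approximant has numerator coefficients [44/65, -1386/9425, 6468/9425]; denominator coefficients [1, 4141/2030, 93/10150].


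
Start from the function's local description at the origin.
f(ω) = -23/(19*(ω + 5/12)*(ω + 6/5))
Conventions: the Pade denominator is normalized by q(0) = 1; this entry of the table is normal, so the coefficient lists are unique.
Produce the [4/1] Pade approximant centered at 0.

The Pade approximant has numerator coefficients [-46/19, 1555185480/778252939, -1260050400/778252939, 963792000/778252939, -596160000/778252939]; denominator coefficients [1, 2958934657/1228820430].

Taylor coefficients needed (expand at 0): a_0 = -46/19, a_1 = 2231/285, a_2 = -175007/8550, a_3 = 12959879/256500, a_4 = -942095663/7695000, a_5 = 3581868269/12150000.
Write the denominator as Q(ω) = 1 + q1*ω. Requiring Q*f - P = O(ω^6) with deg P <= 4 kills the coefficients of ω^5..ω^5 in Q*f:
  ω^5: a_5 + q1*a_4 = 0, i.e. 3581868269/12150000 + (-942095663/7695000)*q1 = 0.
Solving this linear system: q1 = 2958934657/1228820430.
The numerator is Q*f truncated at degree 4: P0 = a_0 = -46/19; P1 = a_1 + q1*a_0 = 1555185480/778252939; P2 = a_2 + q1*a_1 = -1260050400/778252939; P3 = a_3 + q1*a_2 = 963792000/778252939; P4 = a_4 + q1*a_3 = -596160000/778252939.


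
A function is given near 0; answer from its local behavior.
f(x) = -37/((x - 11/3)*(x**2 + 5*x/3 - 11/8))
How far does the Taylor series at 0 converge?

The radius of convergence is -5/6 + (1/12)*sqrt(298).

Denominator factor (x - 11/3): pole of order 1 at 11/3, modulus 11/3.
Denominator factor (x**2 + 5*x/3 - 11/8): discriminant 149/18, real irrational roots -5/6 + (1/12)*sqrt(298) and -5/6 - (1/12)*sqrt(298); poles of order 1, moduli -5/6 + (1/12)*sqrt(298) and 5/6 + (1/12)*sqrt(298).
The radius of convergence is the smallest modulus among the singular points: -5/6 + (1/12)*sqrt(298).


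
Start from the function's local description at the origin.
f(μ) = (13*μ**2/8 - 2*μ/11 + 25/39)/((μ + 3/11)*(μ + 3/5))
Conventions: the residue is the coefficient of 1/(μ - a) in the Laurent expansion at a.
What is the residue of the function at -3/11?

The residue is 13925/5616.

At the order-1 pole -3/11 set g(μ) = (μ - (-3/11))*f(μ) = (13*μ**2/8 - 2*μ/11 + 25/39)/(μ + 3/5).
Simple pole: residue = g(a) at a = -3/11, which is 13925/5616.


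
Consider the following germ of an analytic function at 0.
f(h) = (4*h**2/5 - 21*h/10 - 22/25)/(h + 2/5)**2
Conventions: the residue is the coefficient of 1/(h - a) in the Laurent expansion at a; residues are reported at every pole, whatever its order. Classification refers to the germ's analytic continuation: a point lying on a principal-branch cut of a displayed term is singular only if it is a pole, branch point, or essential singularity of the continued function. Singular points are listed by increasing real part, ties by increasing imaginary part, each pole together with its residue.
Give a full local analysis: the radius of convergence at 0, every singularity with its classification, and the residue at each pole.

Radius of convergence at 0: 2/5.
At -2/5: a pole of order 2; residue -137/50.

Denominator factor (h + 2/5)^2: pole of order 2 at -2/5, modulus 2/5.
The radius of convergence is the smallest modulus among the singular points: 2/5.
At the order-2 pole -2/5 set g(h) = (h - (-2/5))^2*f(h) = 4*h**2/5 - 21*h/10 - 22/25.
Order-2 pole: residue = g'(a); g'(-2/5) = -137/50, so the residue is -137/50.


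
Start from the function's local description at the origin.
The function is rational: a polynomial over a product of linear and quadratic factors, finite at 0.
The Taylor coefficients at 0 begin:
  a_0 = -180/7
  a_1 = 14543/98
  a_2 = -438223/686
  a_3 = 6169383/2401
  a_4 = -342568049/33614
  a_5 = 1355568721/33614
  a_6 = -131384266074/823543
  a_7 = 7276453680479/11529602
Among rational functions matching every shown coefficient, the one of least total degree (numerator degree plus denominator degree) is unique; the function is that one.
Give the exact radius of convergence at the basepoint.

No rational of total degree below 5 reproduces all 8 coefficients; solving the [1/4] Pade equations on them gives f(η) = (-31*η/24 - 15)/((η**2 + 11*η/7 + 1/3)*(η**2 + 2*η + 7/4)), whose expansion matches every shown term.
Denominator factor (η**2 + 11*η/7 + 1/3): discriminant 167/147, real irrational roots -11/14 + (1/42)*sqrt(501) and -11/14 - (1/42)*sqrt(501); poles of order 1, moduli 11/14 - (1/42)*sqrt(501) and 11/14 + (1/42)*sqrt(501).
Denominator factor (η**2 + 2*η + 7/4): discriminant -3, complex-conjugate roots (-1) + ((1/2)*sqrt(3))*i and (-1) - ((1/2)*sqrt(3))*i; poles of order 1, moduli (1/2)*sqrt(7) and (1/2)*sqrt(7).
The radius of convergence is the smallest modulus among the singular points: 11/14 - (1/42)*sqrt(501).

The radius of convergence is 11/14 - (1/42)*sqrt(501).


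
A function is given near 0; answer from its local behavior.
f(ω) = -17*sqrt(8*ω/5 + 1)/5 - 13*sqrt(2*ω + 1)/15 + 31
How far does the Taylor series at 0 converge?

Branch term (-17/5)*sqrt(1 - ω/(-5/8)): its argument vanishes at ω = -5/8, a square-root branch point, modulus 5/8.
Branch term (-13/15)*sqrt(1 - ω/(-1/2)): its argument vanishes at ω = -1/2, a square-root branch point, modulus 1/2.
The radius of convergence is the smallest modulus among the singular points: 1/2.

The radius of convergence is 1/2.


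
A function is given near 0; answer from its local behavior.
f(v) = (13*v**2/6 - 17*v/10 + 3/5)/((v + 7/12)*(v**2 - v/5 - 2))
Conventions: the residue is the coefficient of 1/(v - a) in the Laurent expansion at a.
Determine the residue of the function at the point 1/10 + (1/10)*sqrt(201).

The residue is 2042/1111 - (20990/223311)*sqrt(201).

The factor v**2 - v/5 - 2 splits as (v - a)(v - a') with a = 1/10 + (1/10)*sqrt(201), a' = 1/10 - (1/10)*sqrt(201). At the order-1 pole a set g(v) = (v - a)*f(v) = [(13*v**2/6 - 17*v/10 + 3/5)/(v + 7/12)] / (v - a').
Simple pole: residue = g(a) at a = 1/10 + (1/10)*sqrt(201), which is 2042/1111 - (20990/223311)*sqrt(201).


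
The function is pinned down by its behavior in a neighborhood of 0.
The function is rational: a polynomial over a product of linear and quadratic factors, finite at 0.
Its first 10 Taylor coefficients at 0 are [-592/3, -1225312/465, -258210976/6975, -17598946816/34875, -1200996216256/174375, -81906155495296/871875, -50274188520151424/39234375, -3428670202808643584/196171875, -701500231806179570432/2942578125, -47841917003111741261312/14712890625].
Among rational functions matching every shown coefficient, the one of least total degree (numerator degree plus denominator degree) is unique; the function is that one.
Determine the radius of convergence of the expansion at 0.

No rational of total degree below 7 reproduces all 10 coefficients; solving the [1/6] Pade equations on them gives f(τ) = (22*τ/31 + 37/8)/((τ**2 - 3/8)**2*(τ**2 + 11*τ/5 - 1/6)), whose expansion matches every shown term.
Denominator factor (τ**2 + 11*τ/5 - 1/6): discriminant 413/75, real irrational roots -11/10 + (1/30)*sqrt(1239) and -11/10 - (1/30)*sqrt(1239); poles of order 1, moduli -11/10 + (1/30)*sqrt(1239) and 11/10 + (1/30)*sqrt(1239).
Denominator factor (τ**2 - 3/8)^2: discriminant 3/2, real irrational roots (1/4)*sqrt(6) and -(1/4)*sqrt(6); poles of order 2, moduli (1/4)*sqrt(6) and (1/4)*sqrt(6).
The radius of convergence is the smallest modulus among the singular points: -11/10 + (1/30)*sqrt(1239).

The radius of convergence is -11/10 + (1/30)*sqrt(1239).


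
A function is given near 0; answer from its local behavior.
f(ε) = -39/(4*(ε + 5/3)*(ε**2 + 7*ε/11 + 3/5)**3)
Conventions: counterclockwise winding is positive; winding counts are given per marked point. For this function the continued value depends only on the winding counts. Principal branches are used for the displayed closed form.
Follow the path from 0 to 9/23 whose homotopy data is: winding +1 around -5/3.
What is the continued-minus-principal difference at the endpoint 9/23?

The function is rational, hence single-valued: continuing it around any pole returns the same value, so the difference is 0.

Continued minus principal equals 0.


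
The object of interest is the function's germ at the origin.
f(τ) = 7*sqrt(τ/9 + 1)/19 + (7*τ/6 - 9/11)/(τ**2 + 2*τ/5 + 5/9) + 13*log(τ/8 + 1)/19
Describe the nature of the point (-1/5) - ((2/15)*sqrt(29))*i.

The point is a pole of order 1.

The denominator factor τ**2 + 2*τ/5 + 5/9 vanishes at (-1/5) - ((2/15)*sqrt(29))*i and appears to the power 1; the numerator there equals (-347/330) - ((7/45)*sqrt(29))*i, nonzero, and no other factor vanishes.
The branch terms are analytic at this point.
Hence a pole whose order is the multiplicity, 1.


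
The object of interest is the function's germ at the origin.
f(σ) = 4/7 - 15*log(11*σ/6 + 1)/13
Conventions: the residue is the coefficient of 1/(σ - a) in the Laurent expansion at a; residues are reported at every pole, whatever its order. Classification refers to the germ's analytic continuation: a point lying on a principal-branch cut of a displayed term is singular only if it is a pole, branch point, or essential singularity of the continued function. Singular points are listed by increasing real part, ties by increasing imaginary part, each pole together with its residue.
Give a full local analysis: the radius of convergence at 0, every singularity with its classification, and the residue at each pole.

Branch term (-15/13)*log(1 - σ/(-6/11)): its argument vanishes at σ = -6/11, a logarithmic branch point, modulus 6/11.
The radius of convergence is the smallest modulus among the singular points: 6/11.

Radius of convergence at 0: 6/11.
At -6/11: a logarithmic branch point.


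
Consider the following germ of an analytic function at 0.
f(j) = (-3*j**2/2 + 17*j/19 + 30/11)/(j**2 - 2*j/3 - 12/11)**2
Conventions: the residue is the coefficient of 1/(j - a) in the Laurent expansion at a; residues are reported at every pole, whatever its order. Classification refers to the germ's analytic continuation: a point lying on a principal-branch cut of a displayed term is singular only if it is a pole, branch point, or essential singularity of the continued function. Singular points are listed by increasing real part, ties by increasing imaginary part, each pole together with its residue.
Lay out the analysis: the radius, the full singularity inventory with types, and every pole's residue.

Denominator factor (j**2 - 2*j/3 - 12/11)^2: discriminant 476/99, real irrational roots 1/3 + (1/33)*sqrt(1309) and 1/3 - (1/33)*sqrt(1309); poles of order 2, moduli 1/3 + (1/33)*sqrt(1309) and -1/3 + (1/33)*sqrt(1309).
The radius of convergence is the smallest modulus among the singular points: -1/3 + (1/33)*sqrt(1309).
The factor j**2 - 2*j/3 - 12/11 splits as (j - a)(j - a') with a = 1/3 - (1/33)*sqrt(1309), a' = 1/3 + (1/33)*sqrt(1309). At the order-2 pole a set g(j) = (j - a)^2*f(j) = [-3*j**2/2 + 17*j/19 + 30/11] / (j - a')^2.
Order-2 pole: residue = g'(a); g'(1/3 - (1/33)*sqrt(1309)) = (26307/1076236)*sqrt(1309), so the residue is (26307/1076236)*sqrt(1309).
The factor j**2 - 2*j/3 - 12/11 splits as (j - a)(j - a') with a = 1/3 + (1/33)*sqrt(1309), a' = 1/3 - (1/33)*sqrt(1309). At the order-2 pole a set g(j) = (j - a)^2*f(j) = [-3*j**2/2 + 17*j/19 + 30/11] / (j - a')^2.
Order-2 pole: residue = g'(a); g'(1/3 + (1/33)*sqrt(1309)) = -(26307/1076236)*sqrt(1309), so the residue is -(26307/1076236)*sqrt(1309).
List the singular points by increasing real part (a conjugate pair: the negative imaginary part first).

Radius of convergence at 0: -1/3 + (1/33)*sqrt(1309).
At 1/3 - (1/33)*sqrt(1309): a pole of order 2; residue (26307/1076236)*sqrt(1309).
At 1/3 + (1/33)*sqrt(1309): a pole of order 2; residue -(26307/1076236)*sqrt(1309).


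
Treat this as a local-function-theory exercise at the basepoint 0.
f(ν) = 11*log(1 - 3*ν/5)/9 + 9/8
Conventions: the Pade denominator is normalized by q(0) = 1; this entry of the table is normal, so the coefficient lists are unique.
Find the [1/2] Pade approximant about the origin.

Taylor coefficients needed (expand at 0): a_0 = 9/8, a_1 = -11/15, a_2 = -11/50, a_3 = -11/125.
Write the denominator as Q(ν) = 1 + q1*ν + q2*ν^2. Requiring Q*f - P = O(ν^4) with deg P <= 1 kills the coefficients of ν^2..ν^3 in Q*f:
  ν^2: a_2 + q1*a_1 + q2*a_0 = 0, i.e. -11/50 + (-11/15)*q1 + (9/8)*q2 = 0.
  ν^3: a_3 + q1*a_2 + q2*a_1 = 0, i.e. -11/125 + (-11/50)*q1 + (-11/15)*q2 = 0.
Solving this linear system: q1 = -426/1285, q2 = -132/6425.
The numerator is Q*f truncated at degree 1: P0 = a_0 = 9/8; P1 = a_1 + q1*a_0 = -17059/15420.

The Pade approximant has numerator coefficients [9/8, -17059/15420]; denominator coefficients [1, -426/1285, -132/6425].


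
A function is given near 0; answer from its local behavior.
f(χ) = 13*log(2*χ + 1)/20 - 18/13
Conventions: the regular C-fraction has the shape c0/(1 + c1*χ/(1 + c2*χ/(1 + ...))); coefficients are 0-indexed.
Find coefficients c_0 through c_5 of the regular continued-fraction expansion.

Taylor coefficients (expand at 0): a_0 = -18/13, a_1 = 13/10, a_2 = -13/10, a_3 = 26/15, a_4 = -13/5, a_5 = 104/25.
c0 = a_0 = -18/13. Peel one level at a time: if S = 1 + c*χ/S' with S'(0) = 1, then c is the χ-coefficient of S and S' = c*χ/(S - 1).
S_1 = c0/f = 1 + (169/180)*χ + (-1859/32400)*χ^2 + ...; c1 = 169/180.
S_2 = c1*χ/(S_1 - 1) = 1 + (11/180)*χ + (-1/3)*χ^2 + ...; c2 = 11/180.
S_3 = c2*χ/(S_2 - 1) = 1 + (60/11)*χ + (2940/121)*χ^2 + ...; c3 = 60/11.
S_4 = c3*χ/(S_3 - 1) = 1 + (-49/11)*χ + (-4/15)*χ^2 + ...; c4 = -49/11.
S_5 = c4*χ/(S_4 - 1) = 1 + (-44/735)*χ + ...; c5 = -44/735.

The regular C-fraction coefficients are [-18/13, 169/180, 11/180, 60/11, -49/11, -44/735].


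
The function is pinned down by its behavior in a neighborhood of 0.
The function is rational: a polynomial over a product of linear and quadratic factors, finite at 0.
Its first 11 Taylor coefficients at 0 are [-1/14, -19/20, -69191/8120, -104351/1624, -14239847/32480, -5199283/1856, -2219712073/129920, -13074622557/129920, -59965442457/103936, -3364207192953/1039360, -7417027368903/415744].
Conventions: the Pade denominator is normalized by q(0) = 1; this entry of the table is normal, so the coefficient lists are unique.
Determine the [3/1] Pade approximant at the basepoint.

The Pade approximant has numerator coefficients [-1/14, -13517519/29218280, -17278410531/8473301200, -103643866323/16946602400]; denominator coefficients [1, -14239847/2087020].


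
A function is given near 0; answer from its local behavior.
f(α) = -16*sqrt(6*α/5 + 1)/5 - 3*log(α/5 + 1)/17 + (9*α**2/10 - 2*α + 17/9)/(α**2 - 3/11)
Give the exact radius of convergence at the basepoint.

Denominator factor (α**2 - 3/11): discriminant 12/11, real irrational roots (1/11)*sqrt(33) and -(1/11)*sqrt(33); poles of order 1, moduli (1/11)*sqrt(33) and (1/11)*sqrt(33).
Branch term (-3/17)*log(1 - α/(-5)): its argument vanishes at α = -5, a logarithmic branch point, modulus 5.
Branch term (-16/5)*sqrt(1 - α/(-5/6)): its argument vanishes at α = -5/6, a square-root branch point, modulus 5/6.
The radius of convergence is the smallest modulus among the singular points: (1/11)*sqrt(33).

The radius of convergence is (1/11)*sqrt(33).


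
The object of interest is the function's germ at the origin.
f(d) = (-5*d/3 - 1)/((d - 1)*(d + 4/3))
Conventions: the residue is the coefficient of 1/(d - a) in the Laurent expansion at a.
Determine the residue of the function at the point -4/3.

The residue is -11/21.

At the order-1 pole -4/3 set g(d) = (d - (-4/3))*f(d) = (-5*d/3 - 1)/(d - 1).
Simple pole: residue = g(a) at a = -4/3, which is -11/21.


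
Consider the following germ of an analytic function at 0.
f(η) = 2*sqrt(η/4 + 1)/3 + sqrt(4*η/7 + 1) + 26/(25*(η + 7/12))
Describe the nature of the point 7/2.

The point is a regular point.

Denominator factors: η + 7/12 = 49/12 at η = 7/2 — none vanishes.
Branch term sqrt(1 - η/(-7/4)): argument at 7/2 is 3, nonzero, so 7/2 is not its branch point (a point on a principal cut is still regular for the continued germ).
Branch term sqrt(1 - η/(-4)): argument at 7/2 is 15/8, nonzero, so 7/2 is not its branch point (a point on a principal cut is still regular for the continued germ).
So the germ continues analytically to 7/2.


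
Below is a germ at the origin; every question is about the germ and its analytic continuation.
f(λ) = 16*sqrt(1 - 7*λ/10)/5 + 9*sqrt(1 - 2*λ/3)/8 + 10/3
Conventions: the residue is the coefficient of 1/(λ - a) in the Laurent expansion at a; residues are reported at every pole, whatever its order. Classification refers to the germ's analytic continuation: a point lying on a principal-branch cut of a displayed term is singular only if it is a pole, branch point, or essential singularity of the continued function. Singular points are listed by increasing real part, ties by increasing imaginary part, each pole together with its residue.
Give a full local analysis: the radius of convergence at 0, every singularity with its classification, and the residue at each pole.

Branch term (16/5)*sqrt(1 - λ/(10/7)): its argument vanishes at λ = 10/7, a square-root branch point, modulus 10/7.
Branch term (9/8)*sqrt(1 - λ/(3/2)): its argument vanishes at λ = 3/2, a square-root branch point, modulus 3/2.
The radius of convergence is the smallest modulus among the singular points: 10/7.
List the singular points by increasing real part (a conjugate pair: the negative imaginary part first).

Radius of convergence at 0: 10/7.
At 10/7: an algebraic (square-root) branch point.
At 3/2: an algebraic (square-root) branch point.


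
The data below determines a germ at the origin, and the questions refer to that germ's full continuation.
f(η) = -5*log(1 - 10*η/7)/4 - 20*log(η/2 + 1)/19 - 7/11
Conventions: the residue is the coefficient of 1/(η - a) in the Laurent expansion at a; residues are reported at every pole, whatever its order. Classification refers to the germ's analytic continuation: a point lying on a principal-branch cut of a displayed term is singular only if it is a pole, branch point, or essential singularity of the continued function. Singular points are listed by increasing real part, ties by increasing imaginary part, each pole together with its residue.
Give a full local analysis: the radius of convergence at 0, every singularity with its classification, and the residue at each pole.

Radius of convergence at 0: 7/10.
At -2: a logarithmic branch point.
At 7/10: a logarithmic branch point.

Branch term (-5/4)*log(1 - η/(7/10)): its argument vanishes at η = 7/10, a logarithmic branch point, modulus 7/10.
Branch term (-20/19)*log(1 - η/(-2)): its argument vanishes at η = -2, a logarithmic branch point, modulus 2.
The radius of convergence is the smallest modulus among the singular points: 7/10.
List the singular points by increasing real part (a conjugate pair: the negative imaginary part first).


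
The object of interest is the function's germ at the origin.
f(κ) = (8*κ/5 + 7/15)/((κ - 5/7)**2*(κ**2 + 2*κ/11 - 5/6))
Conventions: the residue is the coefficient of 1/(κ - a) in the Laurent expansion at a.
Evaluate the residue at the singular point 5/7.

At the order-2 pole 5/7 set g(κ) = (κ - (5/7))^2*f(κ) = (8*κ/5 + 7/15)/(κ**2 + 2*κ/11 - 5/6).
Order-2 pole: residue = g'(a); g'(5/7) = -151713408/1953125, so the residue is -151713408/1953125.

The residue is -151713408/1953125.


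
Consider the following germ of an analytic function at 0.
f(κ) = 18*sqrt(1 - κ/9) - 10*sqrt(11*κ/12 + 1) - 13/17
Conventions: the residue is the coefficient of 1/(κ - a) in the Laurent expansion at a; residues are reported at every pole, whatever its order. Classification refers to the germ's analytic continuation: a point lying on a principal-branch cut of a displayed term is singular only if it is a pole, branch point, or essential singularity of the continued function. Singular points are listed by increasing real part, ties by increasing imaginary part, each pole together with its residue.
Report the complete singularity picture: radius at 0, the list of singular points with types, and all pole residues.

Radius of convergence at 0: 12/11.
At -12/11: an algebraic (square-root) branch point.
At 9: an algebraic (square-root) branch point.

Branch term (18)*sqrt(1 - κ/(9)): its argument vanishes at κ = 9, a square-root branch point, modulus 9.
Branch term (-10)*sqrt(1 - κ/(-12/11)): its argument vanishes at κ = -12/11, a square-root branch point, modulus 12/11.
The radius of convergence is the smallest modulus among the singular points: 12/11.
List the singular points by increasing real part (a conjugate pair: the negative imaginary part first).


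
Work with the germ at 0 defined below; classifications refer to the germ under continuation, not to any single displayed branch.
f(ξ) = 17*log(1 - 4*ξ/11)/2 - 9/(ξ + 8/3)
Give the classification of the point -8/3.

The denominator factor ξ + 8/3 vanishes at -8/3 and appears to the power 1; the numerator there equals -9, nonzero, and no other factor vanishes.
The branch terms are analytic at this point.
Hence a pole whose order is the multiplicity, 1.

The point is a pole of order 1.


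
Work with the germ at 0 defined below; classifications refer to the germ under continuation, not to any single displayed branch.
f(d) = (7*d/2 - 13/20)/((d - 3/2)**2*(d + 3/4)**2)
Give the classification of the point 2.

Denominator factors: d - 3/2 = 1/2 at d = 2; d + 3/4 = 11/4 at d = 2 — none vanishes.
So the germ continues analytically to 2.

The point is a regular point.


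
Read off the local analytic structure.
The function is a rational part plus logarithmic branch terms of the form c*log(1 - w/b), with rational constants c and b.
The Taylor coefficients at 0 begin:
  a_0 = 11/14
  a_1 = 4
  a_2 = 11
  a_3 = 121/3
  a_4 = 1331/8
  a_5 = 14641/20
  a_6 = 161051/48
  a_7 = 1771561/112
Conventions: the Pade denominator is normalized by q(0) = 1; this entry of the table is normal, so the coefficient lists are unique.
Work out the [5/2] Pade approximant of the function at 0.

Taylor coefficients needed (read off): a_0 = 11/14, a_1 = 4, a_2 = 11, a_3 = 121/3, a_4 = 1331/8, a_5 = 14641/20, a_6 = 161051/48, a_7 = 1771561/112.
Write the denominator as Q(w) = 1 + q1*w + q2*w^2. Requiring Q*f - P = O(w^8) with deg P <= 5 kills the coefficients of w^6..w^7 in Q*f:
  w^6: a_6 + q1*a_5 + q2*a_4 = 0, i.e. 161051/48 + (14641/20)*q1 + (1331/8)*q2 = 0.
  w^7: a_7 + q1*a_6 + q2*a_5 = 0, i.e. 1771561/112 + (161051/48)*q1 + (14641/20)*q2 = 0.
Solving this linear system: q1 = -55/7, q2 = 605/42.
The numerator is Q*f truncated at degree 5: P0 = a_0 = 11/14; P1 = a_1 + q1*a_0 = -213/98; P2 = a_2 + q1*a_1 + q2*a_0 = -5357/588; P3 = a_3 + q1*a_2 + q2*a_1 = 242/21; P4 = a_4 + q1*a_3 + q2*a_2 = 1331/168; P5 = a_5 + q1*a_4 + q2*a_3 = 14641/2520.

The Pade approximant has numerator coefficients [11/14, -213/98, -5357/588, 242/21, 1331/168, 14641/2520]; denominator coefficients [1, -55/7, 605/42].


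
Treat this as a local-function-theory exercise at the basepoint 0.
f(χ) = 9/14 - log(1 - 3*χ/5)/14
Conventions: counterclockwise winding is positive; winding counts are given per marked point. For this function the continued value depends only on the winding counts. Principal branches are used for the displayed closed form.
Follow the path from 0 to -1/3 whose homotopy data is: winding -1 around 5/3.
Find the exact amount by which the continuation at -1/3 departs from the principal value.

The rational part is single-valued and drops out of the difference; each branch term changes only by its own monodromy.
(-1/14)*log(1 - χ/(5/3)): each positive loop around 5/3 adds 2*pi*i to the log, so winding -1 contributes (-1/14)*(-1)*2*pi*i = (1/7)*pi*i.
Summing the contributions at χ = -1/3 gives (1/7)*pi*i.

Continued minus principal equals (1/7)*pi*i.


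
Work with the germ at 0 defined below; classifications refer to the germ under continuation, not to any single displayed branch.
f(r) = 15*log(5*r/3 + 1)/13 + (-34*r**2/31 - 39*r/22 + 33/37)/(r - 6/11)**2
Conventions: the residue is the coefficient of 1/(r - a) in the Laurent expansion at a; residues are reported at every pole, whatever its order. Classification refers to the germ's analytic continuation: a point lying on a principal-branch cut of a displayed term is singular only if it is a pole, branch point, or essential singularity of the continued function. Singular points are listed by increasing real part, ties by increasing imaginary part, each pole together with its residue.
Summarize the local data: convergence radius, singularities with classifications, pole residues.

Radius of convergence at 0: 6/11.
At -3/5: a logarithmic branch point.
At 6/11: a pole of order 2; residue -2025/682.

Denominator factor (r - 6/11)^2: pole of order 2 at 6/11, modulus 6/11.
Branch term (15/13)*log(1 - r/(-3/5)): its argument vanishes at r = -3/5, a logarithmic branch point, modulus 3/5.
The radius of convergence is the smallest modulus among the singular points: 6/11.
The branch term is analytic at 6/11 and contributes nothing to the residue; only the rational part matters.
At the order-2 pole 6/11 set g(r) = (r - (6/11))^2*(rational part) = -34*r**2/31 - 39*r/22 + 33/37.
Order-2 pole: residue = g'(a); g'(6/11) = -2025/682, so the residue is -2025/682.
List the singular points by increasing real part (a conjugate pair: the negative imaginary part first).


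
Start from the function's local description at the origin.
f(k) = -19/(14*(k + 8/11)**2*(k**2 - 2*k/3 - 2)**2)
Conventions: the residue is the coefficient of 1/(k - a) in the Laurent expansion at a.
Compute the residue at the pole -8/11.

At the order-2 pole -8/11 set g(k) = (k - (-8/11))^2*f(k) = -19/(14*(k**2 - 2*k/3 - 2)**2).
Order-2 pole: residue = g'(a); g'(-8/11) = 137698605/22941356, so the residue is 137698605/22941356.

The residue is 137698605/22941356.


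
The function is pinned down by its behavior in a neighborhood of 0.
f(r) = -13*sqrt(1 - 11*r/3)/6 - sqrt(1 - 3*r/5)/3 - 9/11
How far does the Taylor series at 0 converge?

Branch term (-1/3)*sqrt(1 - r/(5/3)): its argument vanishes at r = 5/3, a square-root branch point, modulus 5/3.
Branch term (-13/6)*sqrt(1 - r/(3/11)): its argument vanishes at r = 3/11, a square-root branch point, modulus 3/11.
The radius of convergence is the smallest modulus among the singular points: 3/11.

The radius of convergence is 3/11.


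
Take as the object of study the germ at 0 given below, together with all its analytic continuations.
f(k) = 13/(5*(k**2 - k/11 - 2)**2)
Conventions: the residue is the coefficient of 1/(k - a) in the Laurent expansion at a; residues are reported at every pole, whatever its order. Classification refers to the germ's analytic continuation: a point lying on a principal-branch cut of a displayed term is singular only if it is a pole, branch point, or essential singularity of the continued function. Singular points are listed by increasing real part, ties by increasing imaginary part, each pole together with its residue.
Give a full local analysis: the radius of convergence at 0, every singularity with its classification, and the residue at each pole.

Denominator factor (k**2 - k/11 - 2)^2: discriminant 969/121, real irrational roots 1/22 + (1/22)*sqrt(969) and 1/22 - (1/22)*sqrt(969); poles of order 2, moduli 1/22 + (1/22)*sqrt(969) and -1/22 + (1/22)*sqrt(969).
The radius of convergence is the smallest modulus among the singular points: -1/22 + (1/22)*sqrt(969).
The factor k**2 - k/11 - 2 splits as (k - a)(k - a') with a = 1/22 - (1/22)*sqrt(969), a' = 1/22 + (1/22)*sqrt(969). At the order-2 pole a set g(k) = (k - a)^2*f(k) = [13/5] / (k - a')^2.
Order-2 pole: residue = g'(a); g'(1/22 - (1/22)*sqrt(969)) = (34606/4694805)*sqrt(969), so the residue is (34606/4694805)*sqrt(969).
The factor k**2 - k/11 - 2 splits as (k - a)(k - a') with a = 1/22 + (1/22)*sqrt(969), a' = 1/22 - (1/22)*sqrt(969). At the order-2 pole a set g(k) = (k - a)^2*f(k) = [13/5] / (k - a')^2.
Order-2 pole: residue = g'(a); g'(1/22 + (1/22)*sqrt(969)) = -(34606/4694805)*sqrt(969), so the residue is -(34606/4694805)*sqrt(969).
List the singular points by increasing real part (a conjugate pair: the negative imaginary part first).

Radius of convergence at 0: -1/22 + (1/22)*sqrt(969).
At 1/22 - (1/22)*sqrt(969): a pole of order 2; residue (34606/4694805)*sqrt(969).
At 1/22 + (1/22)*sqrt(969): a pole of order 2; residue -(34606/4694805)*sqrt(969).


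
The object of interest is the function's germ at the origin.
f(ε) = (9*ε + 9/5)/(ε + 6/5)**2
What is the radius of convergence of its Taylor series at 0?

The radius of convergence is 6/5.

Denominator factor (ε + 6/5)^2: pole of order 2 at -6/5, modulus 6/5.
The radius of convergence is the smallest modulus among the singular points: 6/5.


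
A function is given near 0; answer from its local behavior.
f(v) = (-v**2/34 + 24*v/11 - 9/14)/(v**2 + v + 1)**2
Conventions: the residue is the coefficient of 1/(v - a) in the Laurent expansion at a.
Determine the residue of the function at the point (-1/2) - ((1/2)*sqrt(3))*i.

The factor v**2 + v + 1 splits as (v - a)(v - a') with a = (-1/2) - ((1/2)*sqrt(3))*i, a' = (-1/2) + ((1/2)*sqrt(3))*i. At the order-2 pole a set g(v) = (v - a)^2*f(v) = [-v**2/34 + 24*v/11 - 9/14] / (v - a')^2.
Order-2 pole: residue = g'(a); g'((-1/2) - ((1/2)*sqrt(3))*i) = -((4616/11781)*sqrt(3))*i, so the residue is -((4616/11781)*sqrt(3))*i.

The residue is -((4616/11781)*sqrt(3))*i.


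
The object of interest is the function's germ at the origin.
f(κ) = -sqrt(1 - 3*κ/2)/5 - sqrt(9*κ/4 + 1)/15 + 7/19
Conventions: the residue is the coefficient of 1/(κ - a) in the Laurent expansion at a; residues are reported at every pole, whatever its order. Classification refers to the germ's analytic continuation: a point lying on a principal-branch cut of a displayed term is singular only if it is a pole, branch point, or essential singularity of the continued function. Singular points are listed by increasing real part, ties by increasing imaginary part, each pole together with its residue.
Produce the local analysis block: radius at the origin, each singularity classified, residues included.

Radius of convergence at 0: 4/9.
At -4/9: an algebraic (square-root) branch point.
At 2/3: an algebraic (square-root) branch point.

Branch term (-1/5)*sqrt(1 - κ/(2/3)): its argument vanishes at κ = 2/3, a square-root branch point, modulus 2/3.
Branch term (-1/15)*sqrt(1 - κ/(-4/9)): its argument vanishes at κ = -4/9, a square-root branch point, modulus 4/9.
The radius of convergence is the smallest modulus among the singular points: 4/9.
List the singular points by increasing real part (a conjugate pair: the negative imaginary part first).
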